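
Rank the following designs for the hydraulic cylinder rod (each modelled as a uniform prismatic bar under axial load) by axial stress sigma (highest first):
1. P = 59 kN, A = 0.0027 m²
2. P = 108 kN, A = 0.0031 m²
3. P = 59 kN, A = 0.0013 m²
Model: a uniform prismatic bar under axial load, so sigma = P / A (SI units).
  Case 1: sigma = 59000 / 0.0027 = 2.185 × 10⁷ Pa = 21.85 MPa
  Case 2: sigma = 108000 / 0.0031 = 3.484 × 10⁷ Pa = 34.84 MPa
  Case 3: sigma = 59000 / 0.0013 = 4.538 × 10⁷ Pa = 45.38 MPa
Ordering: 45.38 MPa (case 3) > 34.84 MPa (case 2) > 21.85 MPa (case 1)
Final answer: 3, 2, 1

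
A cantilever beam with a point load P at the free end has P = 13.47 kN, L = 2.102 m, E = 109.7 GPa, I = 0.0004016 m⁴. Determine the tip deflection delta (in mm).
Model: a cantilever beam with a point load P at the free end, so delta = (P·L^3) / (3·E·I).
Convert to SI units:
  P = 13.47 kN = 13470 N
  E = 109.7 GPa = 1.097 × 10¹¹ Pa
Substitute:
  delta = (13470 × 2.102^3) / (3 × (1.097 × 10¹¹) × 0.0004016)
  delta = 0.0009466 m
Convert: delta = 0.0009466 m = 0.9466 mm
Final answer: delta = 0.9466 mm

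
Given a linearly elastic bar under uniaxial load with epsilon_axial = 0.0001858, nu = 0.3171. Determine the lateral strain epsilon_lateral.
Model: a linearly elastic bar under uniaxial load, so epsilon_lateral = -nu·epsilon_axial.
Substitute:
  epsilon_lateral = -(0.3171 × 0.0001858)
  epsilon_lateral = -5.892 × 10⁻⁵
Final answer: epsilon_lateral = -5.892 × 10⁻⁵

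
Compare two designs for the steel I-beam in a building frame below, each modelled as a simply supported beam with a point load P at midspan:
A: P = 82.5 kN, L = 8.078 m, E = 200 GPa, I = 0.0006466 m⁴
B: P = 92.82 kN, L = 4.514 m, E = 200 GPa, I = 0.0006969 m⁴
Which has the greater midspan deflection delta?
Model: a simply supported beam with a point load P at midspan, so delta = (P·L^3) / (48·E·I) (SI units).
  A: delta = (82500 × 8.078^3) / (48 × (2 × 10¹¹) × 0.0006466) = 0.007006 m = 7.006 mm
  B: delta = (92820 × 4.514^3) / (48 × (2 × 10¹¹) × 0.0006969) = 0.001276 m = 1.276 mm
7.006 mm > 1.276 mm, so A is larger.
Final answer: A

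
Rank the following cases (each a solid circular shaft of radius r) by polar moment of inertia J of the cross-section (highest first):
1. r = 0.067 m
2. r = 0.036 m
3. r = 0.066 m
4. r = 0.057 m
Model: a solid circular shaft of radius r, so J = (π·r^4) / 2 (SI units).
  Case 1: J = (π × 0.067^4) / 2 = 3.165 × 10⁻⁵ m⁴
  Case 2: J = (π × 0.036^4) / 2 = 2.638 × 10⁻⁶ m⁴
  Case 3: J = (π × 0.066^4) / 2 = 2.981 × 10⁻⁵ m⁴
  Case 4: J = (π × 0.057^4) / 2 = 1.658 × 10⁻⁵ m⁴
Ordering: 3.165 × 10⁻⁵ m⁴ (case 1) > 2.981 × 10⁻⁵ m⁴ (case 3) > 1.658 × 10⁻⁵ m⁴ (case 4) > 2.638 × 10⁻⁶ m⁴ (case 2)
Final answer: 1, 3, 4, 2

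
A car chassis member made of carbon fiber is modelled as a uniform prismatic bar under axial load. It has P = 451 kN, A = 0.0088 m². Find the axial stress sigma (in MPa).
Model: a uniform prismatic bar under axial load, so sigma = P / A.
Convert to SI units:
  P = 451 kN = 451000 N
Substitute:
  sigma = 451000 / 0.0088
  sigma = 5.125 × 10⁷ Pa
Convert: sigma = 5.125 × 10⁷ Pa = 51.25 MPa
Final answer: sigma = 51.25 MPa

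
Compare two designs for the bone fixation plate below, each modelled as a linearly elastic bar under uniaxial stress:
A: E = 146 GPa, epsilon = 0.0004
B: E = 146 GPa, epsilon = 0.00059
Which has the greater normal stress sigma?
Model: a linearly elastic bar under uniaxial stress, so sigma = E·epsilon (SI units).
  A: sigma = (1.46 × 10¹¹) × 0.0004 = 5.84 × 10⁷ Pa = 58.4 MPa
  B: sigma = (1.46 × 10¹¹) × 0.00059 = 8.614 × 10⁷ Pa = 86.14 MPa
86.14 MPa > 58.4 MPa, so B is larger.
Final answer: B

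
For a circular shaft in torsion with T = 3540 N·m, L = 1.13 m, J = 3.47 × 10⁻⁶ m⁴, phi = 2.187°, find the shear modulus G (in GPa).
Model: a circular shaft in torsion, so phi = (T·L) / (G·J).
Solve for G: G = (T·L) / (phi·J).
Convert to SI units:
  phi = 2.187° = 0.03817 rad
Substitute:
  G = (3540 × 1.13) / (0.03817 × (3.47 × 10⁻⁶))
  G = 3.02 × 10¹⁰ Pa
Convert: G = 3.02 × 10¹⁰ Pa = 30.2 GPa
Final answer: G = 30.2 GPa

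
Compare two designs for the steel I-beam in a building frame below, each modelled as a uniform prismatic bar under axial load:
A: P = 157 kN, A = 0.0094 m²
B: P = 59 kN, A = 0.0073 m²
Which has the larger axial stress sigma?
Model: a uniform prismatic bar under axial load, so sigma = P / A (SI units).
  A: sigma = 157000 / 0.0094 = 1.67 × 10⁷ Pa = 16.7 MPa
  B: sigma = 59000 / 0.0073 = 8.082 × 10⁶ Pa = 8.082 MPa
16.7 MPa > 8.082 MPa, so A is larger.
Final answer: A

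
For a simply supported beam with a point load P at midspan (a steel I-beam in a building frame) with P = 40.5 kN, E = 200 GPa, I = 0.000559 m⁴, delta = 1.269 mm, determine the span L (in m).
Model: a simply supported beam with a point load P at midspan, so delta = (P·L^3) / (48·E·I).
Solve for L: L = ((48·delta·E·I) / P)^(1/3).
Convert to SI units:
  P = 40.5 kN = 40500 N
  E = 200 GPa = 2 × 10¹¹ Pa
  delta = 1.269 mm = 0.001269 m
Substitute:
  L = ((48 × 0.001269 × (2 × 10¹¹) × 0.000559) / 40500)^(1/3)
  L = 5.519 m
Final answer: L = 5.519 m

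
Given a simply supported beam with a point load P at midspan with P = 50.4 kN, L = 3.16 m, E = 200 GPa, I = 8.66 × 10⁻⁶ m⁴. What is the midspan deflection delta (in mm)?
Model: a simply supported beam with a point load P at midspan, so delta = (P·L^3) / (48·E·I).
Convert to SI units:
  P = 50.4 kN = 50400 N
  E = 200 GPa = 2 × 10¹¹ Pa
Substitute:
  delta = (50400 × 3.16^3) / (48 × (2 × 10¹¹) × (8.66 × 10⁻⁶))
  delta = 0.01913 m
Convert: delta = 0.01913 m = 19.13 mm
Final answer: delta = 19.13 mm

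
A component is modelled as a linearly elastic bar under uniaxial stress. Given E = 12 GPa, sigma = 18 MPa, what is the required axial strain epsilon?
Model: a linearly elastic bar under uniaxial stress, so sigma = E·epsilon.
Solve for epsilon: epsilon = sigma / E.
Convert to SI units:
  E = 12 GPa = 1.2 × 10¹⁰ Pa
  sigma = 18 MPa = 1.8 × 10⁷ Pa
Substitute:
  epsilon = (1.8 × 10⁷) / (1.2 × 10¹⁰)
  epsilon = 0.0015
Final answer: epsilon = 0.0015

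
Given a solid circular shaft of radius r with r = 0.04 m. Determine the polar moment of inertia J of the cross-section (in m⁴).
Model: a solid circular shaft of radius r, so J = (π·r^4) / 2.
Substitute:
  J = (π × 0.04^4) / 2
  J = 4.021 × 10⁻⁶ m⁴
Final answer: J = 4.021 × 10⁻⁶ m⁴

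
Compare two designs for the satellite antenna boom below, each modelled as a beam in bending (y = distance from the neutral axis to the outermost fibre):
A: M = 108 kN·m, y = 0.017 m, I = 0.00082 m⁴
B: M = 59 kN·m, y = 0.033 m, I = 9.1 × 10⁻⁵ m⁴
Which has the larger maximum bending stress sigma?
Model: a beam in bending (y = distance from the neutral axis to the outermost fibre), so sigma = (M·y) / I (SI units).
  A: sigma = (108000 × 0.017) / 0.00082 = 2.239 × 10⁶ Pa = 2.239 MPa
  B: sigma = (59000 × 0.033) / (9.1 × 10⁻⁵) = 2.14 × 10⁷ Pa = 21.4 MPa
21.4 MPa > 2.239 MPa, so B is larger.
Final answer: B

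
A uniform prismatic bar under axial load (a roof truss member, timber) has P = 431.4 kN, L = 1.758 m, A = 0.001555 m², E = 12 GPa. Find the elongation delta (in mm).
Model: a uniform prismatic bar under axial load, so delta = (P·L) / (A·E).
Convert to SI units:
  P = 431.4 kN = 431400 N
  E = 12 GPa = 1.2 × 10¹⁰ Pa
Substitute:
  delta = (431400 × 1.758) / (0.001555 × (1.2 × 10¹⁰))
  delta = 0.04064 m
Convert: delta = 0.04064 m = 40.64 mm
Final answer: delta = 40.64 mm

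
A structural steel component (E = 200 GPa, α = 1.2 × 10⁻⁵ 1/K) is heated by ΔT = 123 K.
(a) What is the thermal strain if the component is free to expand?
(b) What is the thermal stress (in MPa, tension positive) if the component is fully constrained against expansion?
(a) Free thermal strain ε_th = α·ΔT = (1.2 × 10⁻⁵) × 123 = 0.001476
(b) Fully constrained, the expansion is suppressed, so σ = -E·α·ΔT. Convert E = 200 GPa = 2 × 10¹¹ Pa.
  σ = -(2 × 10¹¹) × (1.2 × 10⁻⁵) × 123 = -2.952 × 10⁸ Pa = -295.2 MPa (compressive)
Final answer: (a) ε_th = 0.001476, (b) σ = -295.2 MPa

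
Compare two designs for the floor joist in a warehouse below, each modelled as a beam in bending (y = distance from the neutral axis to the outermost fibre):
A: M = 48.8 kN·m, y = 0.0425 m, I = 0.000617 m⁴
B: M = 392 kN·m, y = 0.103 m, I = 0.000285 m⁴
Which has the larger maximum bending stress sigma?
Model: a beam in bending (y = distance from the neutral axis to the outermost fibre), so sigma = (M·y) / I (SI units).
  A: sigma = (48800 × 0.0425) / 0.000617 = 3.361 × 10⁶ Pa = 3.361 MPa
  B: sigma = (392000 × 0.103) / 0.000285 = 1.417 × 10⁸ Pa = 141.7 MPa
141.7 MPa > 3.361 MPa, so B is larger.
Final answer: B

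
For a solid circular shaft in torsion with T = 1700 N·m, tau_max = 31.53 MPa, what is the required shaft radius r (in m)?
Model: a solid circular shaft in torsion, so tau_max = (2·T) / (π·r^3).
Solve for r: r = ((2·T) / (π·tau_max))^(1/3).
Convert to SI units:
  tau_max = 31.53 MPa = 3.153 × 10⁷ Pa
Substitute:
  r = ((2 × 1700) / (π × (3.153 × 10⁷)))^(1/3)
  r = 0.0325 m
Final answer: r = 0.0325 m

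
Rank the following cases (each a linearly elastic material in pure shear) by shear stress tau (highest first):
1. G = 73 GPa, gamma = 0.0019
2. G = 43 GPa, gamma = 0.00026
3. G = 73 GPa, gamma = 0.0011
Model: a linearly elastic material in pure shear, so tau = G·gamma (SI units).
  Case 1: tau = (7.3 × 10¹⁰) × 0.0019 = 1.387 × 10⁸ Pa = 138.7 MPa
  Case 2: tau = (4.3 × 10¹⁰) × 0.00026 = 1.118 × 10⁷ Pa = 11.18 MPa
  Case 3: tau = (7.3 × 10¹⁰) × 0.0011 = 8.03 × 10⁷ Pa = 80.3 MPa
Ordering: 138.7 MPa (case 1) > 80.3 MPa (case 3) > 11.18 MPa (case 2)
Final answer: 1, 3, 2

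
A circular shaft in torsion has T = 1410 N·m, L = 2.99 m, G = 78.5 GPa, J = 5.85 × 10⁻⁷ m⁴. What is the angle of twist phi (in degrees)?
Model: a circular shaft in torsion, so phi = (T·L) / (G·J).
Convert to SI units:
  G = 78.5 GPa = 7.85 × 10¹⁰ Pa
Substitute:
  phi = (1410 × 2.99) / ((7.85 × 10¹⁰) × (5.85 × 10⁻⁷))
  phi = 0.0918 rad
Convert to degrees: phi = 0.0918 × 180/π = 5.26°
Final answer: phi = 5.26°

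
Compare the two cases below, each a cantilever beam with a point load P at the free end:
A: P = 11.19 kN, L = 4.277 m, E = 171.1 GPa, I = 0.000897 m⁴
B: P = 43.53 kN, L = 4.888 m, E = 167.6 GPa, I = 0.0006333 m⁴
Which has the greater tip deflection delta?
Model: a cantilever beam with a point load P at the free end, so delta = (P·L^3) / (3·E·I) (SI units).
  A: delta = (11190 × 4.277^3) / (3 × (1.711 × 10¹¹) × 0.000897) = 0.001901 m = 1.901 mm
  B: delta = (43530 × 4.888^3) / (3 × (1.676 × 10¹¹) × 0.0006333) = 0.01597 m = 15.97 mm
15.97 mm > 1.901 mm, so B is larger.
Final answer: B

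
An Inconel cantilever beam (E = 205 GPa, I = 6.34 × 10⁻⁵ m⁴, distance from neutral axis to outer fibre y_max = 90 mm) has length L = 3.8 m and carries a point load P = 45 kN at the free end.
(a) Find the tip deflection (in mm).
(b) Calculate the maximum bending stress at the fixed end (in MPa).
(a) Tip deflection of a cantilever with an end point load: δ = P·L^3 / (3·E·I). Convert P = 45 kN = 45000 N, E = 205 GPa = 2.05 × 10¹¹ Pa.
  δ = (45000 × 3.8^3) / (3 × (2.05 × 10¹¹) × (6.34 × 10⁻⁵)) = 0.06333 m = 63.33 mm
(b) Maximum bending moment at the fixed end: M = P·L = 45000 × 3.8 = 171000 N·m. Convert y_max = 90 mm = 0.09 m.
  σ = M·y_max / I = (171000 × 0.09) / (6.34 × 10⁻⁵) = 2.427 × 10⁸ Pa = 242.7 MPa
Final answer: (a) δ = 63.33 mm, (b) σ = 242.7 MPa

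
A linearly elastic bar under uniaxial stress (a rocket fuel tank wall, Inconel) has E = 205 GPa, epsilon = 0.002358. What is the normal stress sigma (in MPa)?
Model: a linearly elastic bar under uniaxial stress, so sigma = E·epsilon.
Convert to SI units:
  E = 205 GPa = 2.05 × 10¹¹ Pa
Substitute:
  sigma = (2.05 × 10¹¹) × 0.002358
  sigma = 4.834 × 10⁸ Pa
Convert: sigma = 4.834 × 10⁸ Pa = 483.4 MPa
Final answer: sigma = 483.4 MPa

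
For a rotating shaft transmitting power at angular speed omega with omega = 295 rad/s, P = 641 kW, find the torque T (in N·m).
Model: a rotating shaft transmitting power at angular speed omega, so P = T·omega.
Solve for T: T = P / omega.
Convert to SI units:
  P = 641 kW = 641000 W
Substitute:
  T = 641000 / 295
  T = 2173 N·m
Final answer: T = 2173 N·m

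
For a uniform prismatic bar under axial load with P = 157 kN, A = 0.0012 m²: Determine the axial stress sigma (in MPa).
Model: a uniform prismatic bar under axial load, so sigma = P / A.
Convert to SI units:
  P = 157 kN = 157000 N
Substitute:
  sigma = 157000 / 0.0012
  sigma = 1.308 × 10⁸ Pa
Convert: sigma = 1.308 × 10⁸ Pa = 130.8 MPa
Final answer: sigma = 130.8 MPa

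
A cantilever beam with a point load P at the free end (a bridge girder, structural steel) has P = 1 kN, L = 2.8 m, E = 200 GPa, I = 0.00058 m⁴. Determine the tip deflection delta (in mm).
Model: a cantilever beam with a point load P at the free end, so delta = (P·L^3) / (3·E·I).
Convert to SI units:
  P = 1 kN = 1000 N
  E = 200 GPa = 2 × 10¹¹ Pa
Substitute:
  delta = (1000 × 2.8^3) / (3 × (2 × 10¹¹) × 0.00058)
  delta = 6.308 × 10⁻⁵ m
Convert: delta = 6.308 × 10⁻⁵ m = 0.06308 mm
Final answer: delta = 0.06308 mm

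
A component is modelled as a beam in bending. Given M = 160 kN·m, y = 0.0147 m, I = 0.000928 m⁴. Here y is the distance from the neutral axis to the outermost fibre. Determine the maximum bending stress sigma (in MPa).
Model: a beam in bending, so sigma = (M·y) / I.
Convert to SI units:
  M = 160 kN·m = 160000 N·m
Substitute:
  sigma = (160000 × 0.0147) / 0.000928
  sigma = 2.534 × 10⁶ Pa
Convert: sigma = 2.534 × 10⁶ Pa = 2.534 MPa
Final answer: sigma = 2.534 MPa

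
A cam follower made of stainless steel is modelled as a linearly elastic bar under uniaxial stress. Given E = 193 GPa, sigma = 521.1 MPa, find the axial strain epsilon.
Model: a linearly elastic bar under uniaxial stress, so sigma = E·epsilon.
Solve for epsilon: epsilon = sigma / E.
Convert to SI units:
  E = 193 GPa = 1.93 × 10¹¹ Pa
  sigma = 521.1 MPa = 5.211 × 10⁸ Pa
Substitute:
  epsilon = (5.211 × 10⁸) / (1.93 × 10¹¹)
  epsilon = 0.0027
Final answer: epsilon = 0.0027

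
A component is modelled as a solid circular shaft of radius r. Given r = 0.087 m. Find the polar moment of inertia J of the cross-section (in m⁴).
Model: a solid circular shaft of radius r, so J = (π·r^4) / 2.
Substitute:
  J = (π × 0.087^4) / 2
  J = 8.999 × 10⁻⁵ m⁴
Final answer: J = 8.999 × 10⁻⁵ m⁴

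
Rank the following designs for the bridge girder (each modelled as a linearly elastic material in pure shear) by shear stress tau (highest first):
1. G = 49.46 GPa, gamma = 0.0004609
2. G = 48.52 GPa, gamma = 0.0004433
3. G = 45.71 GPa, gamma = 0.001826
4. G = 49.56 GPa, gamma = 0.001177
Model: a linearly elastic material in pure shear, so tau = G·gamma (SI units).
  Case 1: tau = (4.946 × 10¹⁰) × 0.0004609 = 2.28 × 10⁷ Pa = 22.8 MPa
  Case 2: tau = (4.852 × 10¹⁰) × 0.0004433 = 2.151 × 10⁷ Pa = 21.51 MPa
  Case 3: tau = (4.571 × 10¹⁰) × 0.001826 = 8.347 × 10⁷ Pa = 83.47 MPa
  Case 4: tau = (4.956 × 10¹⁰) × 0.001177 = 5.833 × 10⁷ Pa = 58.33 MPa
Ordering: 83.47 MPa (case 3) > 58.33 MPa (case 4) > 22.8 MPa (case 1) > 21.51 MPa (case 2)
Final answer: 3, 4, 1, 2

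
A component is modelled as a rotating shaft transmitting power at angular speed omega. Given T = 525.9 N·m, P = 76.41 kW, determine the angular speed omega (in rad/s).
Model: a rotating shaft transmitting power at angular speed omega, so P = T·omega.
Solve for omega: omega = P / T.
Convert to SI units:
  P = 76.41 kW = 76410 W
Substitute:
  omega = 76410 / 525.9
  omega = 145.3 rad/s
Final answer: omega = 145.3 rad/s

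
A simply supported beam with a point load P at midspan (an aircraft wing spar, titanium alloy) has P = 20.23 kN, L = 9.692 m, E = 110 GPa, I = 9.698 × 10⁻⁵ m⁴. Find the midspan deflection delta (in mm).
Model: a simply supported beam with a point load P at midspan, so delta = (P·L^3) / (48·E·I).
Convert to SI units:
  P = 20.23 kN = 20230 N
  E = 110 GPa = 1.1 × 10¹¹ Pa
Substitute:
  delta = (20230 × 9.692^3) / (48 × (1.1 × 10¹¹) × (9.698 × 10⁻⁵))
  delta = 0.03597 m
Convert: delta = 0.03597 m = 35.97 mm
Final answer: delta = 35.97 mm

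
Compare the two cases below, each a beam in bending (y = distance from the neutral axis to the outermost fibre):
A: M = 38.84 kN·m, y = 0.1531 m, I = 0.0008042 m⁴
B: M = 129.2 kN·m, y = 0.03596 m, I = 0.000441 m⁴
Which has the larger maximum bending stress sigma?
Model: a beam in bending (y = distance from the neutral axis to the outermost fibre), so sigma = (M·y) / I (SI units).
  A: sigma = (38840 × 0.1531) / 0.0008042 = 7.394 × 10⁶ Pa = 7.394 MPa
  B: sigma = (129200 × 0.03596) / 0.000441 = 1.054 × 10⁷ Pa = 10.54 MPa
10.54 MPa > 7.394 MPa, so B is larger.
Final answer: B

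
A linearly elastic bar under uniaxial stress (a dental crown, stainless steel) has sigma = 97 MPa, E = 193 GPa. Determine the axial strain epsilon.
Model: a linearly elastic bar under uniaxial stress, so epsilon = sigma / E.
Convert to SI units:
  sigma = 97 MPa = 9.7 × 10⁷ Pa
  E = 193 GPa = 1.93 × 10¹¹ Pa
Substitute:
  epsilon = (9.7 × 10⁷) / (1.93 × 10¹¹)
  epsilon = 0.0005026
Final answer: epsilon = 0.0005026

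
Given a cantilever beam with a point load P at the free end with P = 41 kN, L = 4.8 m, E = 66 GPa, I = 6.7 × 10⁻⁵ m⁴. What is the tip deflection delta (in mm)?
Model: a cantilever beam with a point load P at the free end, so delta = (P·L^3) / (3·E·I).
Convert to SI units:
  P = 41 kN = 41000 N
  E = 66 GPa = 6.6 × 10¹⁰ Pa
Substitute:
  delta = (41000 × 4.8^3) / (3 × (6.6 × 10¹⁰) × (6.7 × 10⁻⁵))
  delta = 0.3418 m
Convert: delta = 0.3418 m = 341.8 mm
Final answer: delta = 341.8 mm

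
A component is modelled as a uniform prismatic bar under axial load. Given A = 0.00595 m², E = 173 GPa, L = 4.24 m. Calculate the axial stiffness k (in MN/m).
Model: a uniform prismatic bar under axial load, so k = (A·E) / L.
Convert to SI units:
  E = 173 GPa = 1.73 × 10¹¹ Pa
Substitute:
  k = (0.00595 × (1.73 × 10¹¹)) / 4.24
  k = 2.428 × 10⁸ N/m
Convert: k = 2.428 × 10⁸ N/m = 242.8 MN/m
Final answer: k = 242.8 MN/m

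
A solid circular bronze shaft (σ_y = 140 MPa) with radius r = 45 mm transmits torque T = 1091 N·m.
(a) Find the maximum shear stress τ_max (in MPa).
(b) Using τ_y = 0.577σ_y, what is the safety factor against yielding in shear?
(a) For a solid circular shaft, τ_max = T·r/J with J = π·r^4/2, i.e. τ_max = 2·T / (π·r^3). Convert r = 45 mm = 0.045 m.
  τ_max = (2 × 1091) / (π × 0.045^3) = 7.622 × 10⁶ Pa = 7.622 MPa
(b) τ_y = 0.577 × 140 = 80.78 MPa
  SF = τ_y/τ_max = 80.78 / 7.622 = 10.6
Final answer: (a) τ_max = 7.622 MPa, (b) SF = 10.6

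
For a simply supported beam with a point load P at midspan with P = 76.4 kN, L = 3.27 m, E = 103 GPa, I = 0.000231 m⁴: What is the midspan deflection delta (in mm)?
Model: a simply supported beam with a point load P at midspan, so delta = (P·L^3) / (48·E·I).
Convert to SI units:
  P = 76.4 kN = 76400 N
  E = 103 GPa = 1.03 × 10¹¹ Pa
Substitute:
  delta = (76400 × 3.27^3) / (48 × (1.03 × 10¹¹) × 0.000231)
  delta = 0.002339 m
Convert: delta = 0.002339 m = 2.339 mm
Final answer: delta = 2.339 mm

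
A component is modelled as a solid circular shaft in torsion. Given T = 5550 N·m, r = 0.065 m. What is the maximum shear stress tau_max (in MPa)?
Model: a solid circular shaft in torsion, so tau_max = (2·T) / (π·r^3).
Substitute:
  tau_max = (2 × 5550) / (π × 0.065^3)
  tau_max = 1.287 × 10⁷ Pa
Convert: tau_max = 1.287 × 10⁷ Pa = 12.87 MPa
Final answer: tau_max = 12.87 MPa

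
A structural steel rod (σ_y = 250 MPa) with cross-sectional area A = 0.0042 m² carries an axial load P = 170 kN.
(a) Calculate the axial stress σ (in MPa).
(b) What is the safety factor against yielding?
(a) Axial stress σ = P/A. Convert P = 170 kN = 170000 N.
  σ = 170000 / 0.0042 = 4.048 × 10⁷ Pa = 40.48 MPa
(b) Safety factor SF = σ_y/σ = 250 / 40.48 = 6.176
Final answer: (a) σ = 40.48 MPa, (b) SF = 6.176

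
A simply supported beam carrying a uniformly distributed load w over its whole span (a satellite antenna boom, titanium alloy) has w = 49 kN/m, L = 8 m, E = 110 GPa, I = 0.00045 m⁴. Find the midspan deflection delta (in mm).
Model: a simply supported beam carrying a uniformly distributed load w over its whole span, so delta = (5·w·L^4) / (384·E·I).
Convert to SI units:
  w = 49 kN/m = 49000 N/m
  E = 110 GPa = 1.1 × 10¹¹ Pa
Substitute:
  delta = (5 × 49000 × 8^4) / (384 × (1.1 × 10¹¹) × 0.00045)
  delta = 0.05279 m
Convert: delta = 0.05279 m = 52.79 mm
Final answer: delta = 52.79 mm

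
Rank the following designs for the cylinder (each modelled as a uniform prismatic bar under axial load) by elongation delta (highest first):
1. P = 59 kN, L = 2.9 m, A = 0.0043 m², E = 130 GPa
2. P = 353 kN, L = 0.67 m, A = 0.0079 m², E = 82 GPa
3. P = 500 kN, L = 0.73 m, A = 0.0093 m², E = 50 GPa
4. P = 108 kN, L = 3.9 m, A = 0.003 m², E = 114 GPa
Model: a uniform prismatic bar under axial load, so delta = (P·L) / (A·E) (SI units).
  Case 1: delta = (59000 × 2.9) / (0.0043 × (1.3 × 10¹¹)) = 0.0003061 m = 0.3061 mm
  Case 2: delta = (353000 × 0.67) / (0.0079 × (8.2 × 10¹⁰)) = 0.0003651 m = 0.3651 mm
  Case 3: delta = (500000 × 0.73) / (0.0093 × (5 × 10¹⁰)) = 0.0007849 m = 0.7849 mm
  Case 4: delta = (108000 × 3.9) / (0.003 × (1.14 × 10¹¹)) = 0.001232 m = 1.232 mm
Ordering: 1.232 mm (case 4) > 0.7849 mm (case 3) > 0.3651 mm (case 2) > 0.3061 mm (case 1)
Final answer: 4, 3, 2, 1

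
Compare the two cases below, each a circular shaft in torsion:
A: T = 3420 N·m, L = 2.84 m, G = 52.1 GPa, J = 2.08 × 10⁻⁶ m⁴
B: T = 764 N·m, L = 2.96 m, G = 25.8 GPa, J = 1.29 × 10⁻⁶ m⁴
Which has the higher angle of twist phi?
Model: a circular shaft in torsion, so phi = (T·L) / (G·J) (SI units).
  A: phi = (3420 × 2.84) / ((5.21 × 10¹⁰) × (2.08 × 10⁻⁶)) = 0.08963 rad = 5.135°
  B: phi = (764 × 2.96) / ((2.58 × 10¹⁰) × (1.29 × 10⁻⁶)) = 0.06795 rad = 3.893°
5.135° > 3.893°, so A is larger.
Final answer: A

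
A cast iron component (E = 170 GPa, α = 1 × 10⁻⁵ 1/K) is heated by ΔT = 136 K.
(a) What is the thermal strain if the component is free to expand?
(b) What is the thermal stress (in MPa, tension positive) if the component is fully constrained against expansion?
(a) Free thermal strain ε_th = α·ΔT = (1 × 10⁻⁵) × 136 = 0.00136
(b) Fully constrained, the expansion is suppressed, so σ = -E·α·ΔT. Convert E = 170 GPa = 1.7 × 10¹¹ Pa.
  σ = -(1.7 × 10¹¹) × (1 × 10⁻⁵) × 136 = -2.312 × 10⁸ Pa = -231.2 MPa (compressive)
Final answer: (a) ε_th = 0.00136, (b) σ = -231.2 MPa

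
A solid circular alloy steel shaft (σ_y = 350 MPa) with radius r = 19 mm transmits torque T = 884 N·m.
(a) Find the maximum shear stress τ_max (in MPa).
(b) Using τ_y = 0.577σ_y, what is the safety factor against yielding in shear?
(a) For a solid circular shaft, τ_max = T·r/J with J = π·r^4/2, i.e. τ_max = 2·T / (π·r^3). Convert r = 19 mm = 0.019 m.
  τ_max = (2 × 884) / (π × 0.019^3) = 8.205 × 10⁷ Pa = 82.05 MPa
(b) τ_y = 0.577 × 350 = 201.95 MPa
  SF = τ_y/τ_max = 201.95 / 82.05 = 2.461
Final answer: (a) τ_max = 82.05 MPa, (b) SF = 2.461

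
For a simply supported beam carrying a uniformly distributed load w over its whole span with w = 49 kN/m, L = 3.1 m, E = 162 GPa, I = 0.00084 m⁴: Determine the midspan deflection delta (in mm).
Model: a simply supported beam carrying a uniformly distributed load w over its whole span, so delta = (5·w·L^4) / (384·E·I).
Convert to SI units:
  w = 49 kN/m = 49000 N/m
  E = 162 GPa = 1.62 × 10¹¹ Pa
Substitute:
  delta = (5 × 49000 × 3.1^4) / (384 × (1.62 × 10¹¹) × 0.00084)
  delta = 0.000433 m
Convert: delta = 0.000433 m = 0.433 mm
Final answer: delta = 0.433 mm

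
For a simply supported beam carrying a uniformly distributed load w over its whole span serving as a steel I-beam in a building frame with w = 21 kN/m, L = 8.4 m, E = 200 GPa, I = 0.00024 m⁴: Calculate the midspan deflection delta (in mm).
Model: a simply supported beam carrying a uniformly distributed load w over its whole span, so delta = (5·w·L^4) / (384·E·I).
Convert to SI units:
  w = 21 kN/m = 21000 N/m
  E = 200 GPa = 2 × 10¹¹ Pa
Substitute:
  delta = (5 × 21000 × 8.4^4) / (384 × (2 × 10¹¹) × 0.00024)
  delta = 0.02836 m
Convert: delta = 0.02836 m = 28.36 mm
Final answer: delta = 28.36 mm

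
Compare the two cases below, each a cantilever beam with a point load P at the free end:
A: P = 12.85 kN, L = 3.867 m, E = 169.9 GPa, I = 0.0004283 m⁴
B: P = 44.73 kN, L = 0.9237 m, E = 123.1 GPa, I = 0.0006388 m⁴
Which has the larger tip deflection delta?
Model: a cantilever beam with a point load P at the free end, so delta = (P·L^3) / (3·E·I) (SI units).
  A: delta = (12850 × 3.867^3) / (3 × (1.699 × 10¹¹) × 0.0004283) = 0.003404 m = 3.404 mm
  B: delta = (44730 × 0.9237^3) / (3 × (1.231 × 10¹¹) × 0.0006388) = 0.0001494 m = 0.1494 mm
3.404 mm > 0.1494 mm, so A is larger.
Final answer: A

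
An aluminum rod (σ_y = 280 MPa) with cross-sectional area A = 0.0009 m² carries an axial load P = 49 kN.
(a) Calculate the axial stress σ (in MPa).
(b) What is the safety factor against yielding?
(a) Axial stress σ = P/A. Convert P = 49 kN = 49000 N.
  σ = 49000 / 0.0009 = 5.444 × 10⁷ Pa = 54.44 MPa
(b) Safety factor SF = σ_y/σ = 280 / 54.44 = 5.143
Final answer: (a) σ = 54.44 MPa, (b) SF = 5.143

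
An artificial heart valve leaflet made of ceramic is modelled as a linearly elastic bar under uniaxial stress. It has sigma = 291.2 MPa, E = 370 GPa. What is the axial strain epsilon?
Model: a linearly elastic bar under uniaxial stress, so epsilon = sigma / E.
Convert to SI units:
  sigma = 291.2 MPa = 2.912 × 10⁸ Pa
  E = 370 GPa = 3.7 × 10¹¹ Pa
Substitute:
  epsilon = (2.912 × 10⁸) / (3.7 × 10¹¹)
  epsilon = 0.000787
Final answer: epsilon = 0.000787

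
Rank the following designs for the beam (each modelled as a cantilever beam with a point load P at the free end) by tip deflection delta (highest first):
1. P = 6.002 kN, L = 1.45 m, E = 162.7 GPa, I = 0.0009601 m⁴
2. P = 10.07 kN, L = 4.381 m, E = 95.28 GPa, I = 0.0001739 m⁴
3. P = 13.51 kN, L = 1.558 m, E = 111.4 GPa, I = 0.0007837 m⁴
Model: a cantilever beam with a point load P at the free end, so delta = (P·L^3) / (3·E·I) (SI units).
  Case 1: delta = (6002 × 1.45^3) / (3 × (1.627 × 10¹¹) × 0.0009601) = 3.905 × 10⁻⁵ m = 0.03905 mm
  Case 2: delta = (10070 × 4.381^3) / (3 × (9.528 × 10¹⁰) × 0.0001739) = 0.01703 m = 17.03 mm
  Case 3: delta = (13510 × 1.558^3) / (3 × (1.114 × 10¹¹) × 0.0007837) = 0.0001951 m = 0.1951 mm
Ordering: 17.03 mm (case 2) > 0.1951 mm (case 3) > 0.03905 mm (case 1)
Final answer: 2, 3, 1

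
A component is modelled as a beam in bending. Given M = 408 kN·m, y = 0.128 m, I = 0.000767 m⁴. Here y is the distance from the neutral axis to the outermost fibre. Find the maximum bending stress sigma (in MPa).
Model: a beam in bending, so sigma = (M·y) / I.
Convert to SI units:
  M = 408 kN·m = 408000 N·m
Substitute:
  sigma = (408000 × 0.128) / 0.000767
  sigma = 6.809 × 10⁷ Pa
Convert: sigma = 6.809 × 10⁷ Pa = 68.09 MPa
Final answer: sigma = 68.09 MPa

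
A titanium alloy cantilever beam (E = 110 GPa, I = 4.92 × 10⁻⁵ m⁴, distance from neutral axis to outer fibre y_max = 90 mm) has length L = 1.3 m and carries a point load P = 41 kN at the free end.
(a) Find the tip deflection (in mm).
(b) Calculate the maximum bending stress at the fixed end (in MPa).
(a) Tip deflection of a cantilever with an end point load: δ = P·L^3 / (3·E·I). Convert P = 41 kN = 41000 N, E = 110 GPa = 1.1 × 10¹¹ Pa.
  δ = (41000 × 1.3^3) / (3 × (1.1 × 10¹¹) × (4.92 × 10⁻⁵)) = 0.005548 m = 5.548 mm
(b) Maximum bending moment at the fixed end: M = P·L = 41000 × 1.3 = 53300 N·m. Convert y_max = 90 mm = 0.09 m.
  σ = M·y_max / I = (53300 × 0.09) / (4.92 × 10⁻⁵) = 9.75 × 10⁷ Pa = 97.5 MPa
Final answer: (a) δ = 5.548 mm, (b) σ = 97.5 MPa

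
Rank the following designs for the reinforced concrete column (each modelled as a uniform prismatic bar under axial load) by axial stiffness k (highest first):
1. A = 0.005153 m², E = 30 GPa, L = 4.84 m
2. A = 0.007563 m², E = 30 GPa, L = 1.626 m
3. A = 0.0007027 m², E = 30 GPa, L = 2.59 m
Model: a uniform prismatic bar under axial load, so k = (A·E) / L (SI units).
  Case 1: k = (0.005153 × (3 × 10¹⁰)) / 4.84 = 3.194 × 10⁷ N/m = 31.94 MN/m
  Case 2: k = (0.007563 × (3 × 10¹⁰)) / 1.626 = 1.395 × 10⁸ N/m = 139.5 MN/m
  Case 3: k = (0.0007027 × (3 × 10¹⁰)) / 2.59 = 8.139 × 10⁶ N/m = 8.139 MN/m
Ordering: 139.5 MN/m (case 2) > 31.94 MN/m (case 1) > 8.139 MN/m (case 3)
Final answer: 2, 1, 3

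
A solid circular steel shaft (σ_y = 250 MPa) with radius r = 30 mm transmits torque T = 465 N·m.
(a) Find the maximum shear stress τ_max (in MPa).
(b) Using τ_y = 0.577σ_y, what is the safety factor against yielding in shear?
(a) For a solid circular shaft, τ_max = T·r/J with J = π·r^4/2, i.e. τ_max = 2·T / (π·r^3). Convert r = 30 mm = 0.03 m.
  τ_max = (2 × 465) / (π × 0.03^3) = 1.096 × 10⁷ Pa = 10.96 MPa
(b) τ_y = 0.577 × 250 = 144.25 MPa
  SF = τ_y/τ_max = 144.25 / 10.96 = 13.16
Final answer: (a) τ_max = 10.96 MPa, (b) SF = 13.16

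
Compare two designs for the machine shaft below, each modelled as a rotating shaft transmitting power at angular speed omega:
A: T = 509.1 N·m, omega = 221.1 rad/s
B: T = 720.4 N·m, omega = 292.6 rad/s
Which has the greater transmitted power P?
Model: a rotating shaft transmitting power at angular speed omega, so P = T·omega (SI units).
  A: P = 509.1 × 221.1 = 112600 W = 112.6 kW
  B: P = 720.4 × 292.6 = 210800 W = 210.8 kW
210.8 kW > 112.6 kW, so B is larger.
Final answer: B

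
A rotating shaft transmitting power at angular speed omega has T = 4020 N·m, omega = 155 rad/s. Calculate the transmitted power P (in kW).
Model: a rotating shaft transmitting power at angular speed omega, so P = T·omega.
Substitute:
  P = 4020 × 155
  P = 623100 W
Convert: P = 623100 W = 623.1 kW
Final answer: P = 623.1 kW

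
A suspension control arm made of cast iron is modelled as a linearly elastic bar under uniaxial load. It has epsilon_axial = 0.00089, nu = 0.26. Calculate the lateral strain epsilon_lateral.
Model: a linearly elastic bar under uniaxial load, so epsilon_lateral = -nu·epsilon_axial.
Substitute:
  epsilon_lateral = -(0.26 × 0.00089)
  epsilon_lateral = -0.0002314
Final answer: epsilon_lateral = -0.0002314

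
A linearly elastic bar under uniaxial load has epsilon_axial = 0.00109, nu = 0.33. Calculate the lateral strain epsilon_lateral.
Model: a linearly elastic bar under uniaxial load, so epsilon_lateral = -nu·epsilon_axial.
Substitute:
  epsilon_lateral = -(0.33 × 0.00109)
  epsilon_lateral = -0.0003597
Final answer: epsilon_lateral = -0.0003597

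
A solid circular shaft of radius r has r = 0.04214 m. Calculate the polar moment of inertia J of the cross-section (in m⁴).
Model: a solid circular shaft of radius r, so J = (π·r^4) / 2.
Substitute:
  J = (π × 0.04214^4) / 2
  J = 4.953 × 10⁻⁶ m⁴
Final answer: J = 4.953 × 10⁻⁶ m⁴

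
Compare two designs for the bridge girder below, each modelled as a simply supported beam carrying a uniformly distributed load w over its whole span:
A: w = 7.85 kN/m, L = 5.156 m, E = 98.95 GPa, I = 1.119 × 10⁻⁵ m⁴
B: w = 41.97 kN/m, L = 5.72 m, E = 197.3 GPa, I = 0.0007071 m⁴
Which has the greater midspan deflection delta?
Model: a simply supported beam carrying a uniformly distributed load w over its whole span, so delta = (5·w·L^4) / (384·E·I) (SI units).
  A: delta = (5 × 7850 × 5.156^4) / (384 × (9.895 × 10¹⁰) × (1.119 × 10⁻⁵)) = 0.06524 m = 65.24 mm
  B: delta = (5 × 41970 × 5.72^4) / (384 × (1.973 × 10¹¹) × 0.0007071) = 0.004193 m = 4.193 mm
65.24 mm > 4.193 mm, so A is larger.
Final answer: A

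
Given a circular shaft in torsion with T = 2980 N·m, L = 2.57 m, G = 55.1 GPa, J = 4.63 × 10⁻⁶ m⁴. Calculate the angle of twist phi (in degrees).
Model: a circular shaft in torsion, so phi = (T·L) / (G·J).
Convert to SI units:
  G = 55.1 GPa = 5.51 × 10¹⁰ Pa
Substitute:
  phi = (2980 × 2.57) / ((5.51 × 10¹⁰) × (4.63 × 10⁻⁶))
  phi = 0.03002 rad
Convert to degrees: phi = 0.03002 × 180/π = 1.72°
Final answer: phi = 1.72°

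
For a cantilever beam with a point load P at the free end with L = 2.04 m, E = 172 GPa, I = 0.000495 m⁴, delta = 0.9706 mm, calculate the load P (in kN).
Model: a cantilever beam with a point load P at the free end, so delta = (P·L^3) / (3·E·I).
Solve for P: P = (3·delta·E·I) / L^3.
Convert to SI units:
  E = 172 GPa = 1.72 × 10¹¹ Pa
  delta = 0.9706 mm = 0.0009706 m
Substitute:
  P = (3 × 0.0009706 × (1.72 × 10¹¹) × 0.000495) / 2.04^3
  P = 29200 N
Convert: P = 29200 N = 29.2 kN
Final answer: P = 29.2 kN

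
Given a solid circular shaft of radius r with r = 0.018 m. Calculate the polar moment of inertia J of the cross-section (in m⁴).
Model: a solid circular shaft of radius r, so J = (π·r^4) / 2.
Substitute:
  J = (π × 0.018^4) / 2
  J = 1.649 × 10⁻⁷ m⁴
Final answer: J = 1.649 × 10⁻⁷ m⁴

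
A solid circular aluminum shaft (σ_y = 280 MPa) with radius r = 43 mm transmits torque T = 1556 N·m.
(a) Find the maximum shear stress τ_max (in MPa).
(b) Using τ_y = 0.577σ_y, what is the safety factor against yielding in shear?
(a) For a solid circular shaft, τ_max = T·r/J with J = π·r^4/2, i.e. τ_max = 2·T / (π·r^3). Convert r = 43 mm = 0.043 m.
  τ_max = (2 × 1556) / (π × 0.043^3) = 1.246 × 10⁷ Pa = 12.46 MPa
(b) τ_y = 0.577 × 280 = 161.56 MPa
  SF = τ_y/τ_max = 161.56 / 12.46 = 12.97
Final answer: (a) τ_max = 12.46 MPa, (b) SF = 12.97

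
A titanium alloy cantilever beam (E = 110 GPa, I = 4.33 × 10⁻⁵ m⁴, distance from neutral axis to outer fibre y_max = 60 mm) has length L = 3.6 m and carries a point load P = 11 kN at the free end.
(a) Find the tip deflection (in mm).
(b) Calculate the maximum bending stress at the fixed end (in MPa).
(a) Tip deflection of a cantilever with an end point load: δ = P·L^3 / (3·E·I). Convert P = 11 kN = 11000 N, E = 110 GPa = 1.1 × 10¹¹ Pa.
  δ = (11000 × 3.6^3) / (3 × (1.1 × 10¹¹) × (4.33 × 10⁻⁵)) = 0.03592 m = 35.92 mm
(b) Maximum bending moment at the fixed end: M = P·L = 11000 × 3.6 = 39600 N·m. Convert y_max = 60 mm = 0.06 m.
  σ = M·y_max / I = (39600 × 0.06) / (4.33 × 10⁻⁵) = 5.487 × 10⁷ Pa = 54.87 MPa
Final answer: (a) δ = 35.92 mm, (b) σ = 54.87 MPa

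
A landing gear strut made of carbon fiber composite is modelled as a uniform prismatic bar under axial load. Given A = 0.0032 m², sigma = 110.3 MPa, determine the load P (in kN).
Model: a uniform prismatic bar under axial load, so sigma = P / A.
Solve for P: P = sigma·A.
Convert to SI units:
  sigma = 110.3 MPa = 1.103 × 10⁸ Pa
Substitute:
  P = (1.103 × 10⁸) × 0.0032
  P = 353000 N
Convert: P = 353000 N = 353 kN
Final answer: P = 353 kN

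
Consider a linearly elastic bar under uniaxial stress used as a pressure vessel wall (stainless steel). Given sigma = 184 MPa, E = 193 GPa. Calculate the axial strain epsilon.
Model: a linearly elastic bar under uniaxial stress, so epsilon = sigma / E.
Convert to SI units:
  sigma = 184 MPa = 1.84 × 10⁸ Pa
  E = 193 GPa = 1.93 × 10¹¹ Pa
Substitute:
  epsilon = (1.84 × 10⁸) / (1.93 × 10¹¹)
  epsilon = 0.0009534
Final answer: epsilon = 0.0009534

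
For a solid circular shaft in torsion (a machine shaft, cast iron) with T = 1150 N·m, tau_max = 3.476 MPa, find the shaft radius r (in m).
Model: a solid circular shaft in torsion, so tau_max = (2·T) / (π·r^3).
Solve for r: r = ((2·T) / (π·tau_max))^(1/3).
Convert to SI units:
  tau_max = 3.476 MPa = 3.476 × 10⁶ Pa
Substitute:
  r = ((2 × 1150) / (π × (3.476 × 10⁶)))^(1/3)
  r = 0.0595 m
Final answer: r = 0.0595 m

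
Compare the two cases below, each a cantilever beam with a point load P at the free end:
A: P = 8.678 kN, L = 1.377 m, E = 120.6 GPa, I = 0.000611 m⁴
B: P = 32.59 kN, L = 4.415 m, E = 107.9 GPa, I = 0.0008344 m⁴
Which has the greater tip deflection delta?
Model: a cantilever beam with a point load P at the free end, so delta = (P·L^3) / (3·E·I) (SI units).
  A: delta = (8678 × 1.377^3) / (3 × (1.206 × 10¹¹) × 0.000611) = 0.0001025 m = 0.1025 mm
  B: delta = (32590 × 4.415^3) / (3 × (1.079 × 10¹¹) × 0.0008344) = 0.01038 m = 10.38 mm
10.38 mm > 0.1025 mm, so B is larger.
Final answer: B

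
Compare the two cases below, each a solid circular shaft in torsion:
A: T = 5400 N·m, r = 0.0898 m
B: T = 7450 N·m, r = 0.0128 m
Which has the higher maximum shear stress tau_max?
Model: a solid circular shaft in torsion, so tau_max = (2·T) / (π·r^3) (SI units).
  A: tau_max = (2 × 5400) / (π × 0.0898^3) = 4.747 × 10⁶ Pa = 4.747 MPa
  B: tau_max = (2 × 7450) / (π × 0.0128^3) = 2.262 × 10⁹ Pa = 2262 MPa
2262 MPa > 4.747 MPa, so B is larger.
Final answer: B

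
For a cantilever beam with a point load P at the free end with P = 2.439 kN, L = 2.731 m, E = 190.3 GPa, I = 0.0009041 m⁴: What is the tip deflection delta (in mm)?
Model: a cantilever beam with a point load P at the free end, so delta = (P·L^3) / (3·E·I).
Convert to SI units:
  P = 2.439 kN = 2439 N
  E = 190.3 GPa = 1.903 × 10¹¹ Pa
Substitute:
  delta = (2439 × 2.731^3) / (3 × (1.903 × 10¹¹) × 0.0009041)
  delta = 9.625 × 10⁻⁵ m
Convert: delta = 9.625 × 10⁻⁵ m = 0.09625 mm
Final answer: delta = 0.09625 mm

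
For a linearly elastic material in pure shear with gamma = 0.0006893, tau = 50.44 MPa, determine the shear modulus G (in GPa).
Model: a linearly elastic material in pure shear, so tau = G·gamma.
Solve for G: G = tau / gamma.
Convert to SI units:
  tau = 50.44 MPa = 5.044 × 10⁷ Pa
Substitute:
  G = (5.044 × 10⁷) / 0.0006893
  G = 7.318 × 10¹⁰ Pa
Convert: G = 7.318 × 10¹⁰ Pa = 73.18 GPa
Final answer: G = 73.18 GPa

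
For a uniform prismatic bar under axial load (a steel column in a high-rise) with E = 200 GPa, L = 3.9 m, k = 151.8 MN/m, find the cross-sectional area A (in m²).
Model: a uniform prismatic bar under axial load, so k = (A·E) / L.
Solve for A: A = (k·L) / E.
Convert to SI units:
  E = 200 GPa = 2 × 10¹¹ Pa
  k = 151.8 MN/m = 1.518 × 10⁸ N/m
Substitute:
  A = ((1.518 × 10⁸) × 3.9) / (2 × 10¹¹)
  A = 0.00296 m²
Final answer: A = 0.00296 m²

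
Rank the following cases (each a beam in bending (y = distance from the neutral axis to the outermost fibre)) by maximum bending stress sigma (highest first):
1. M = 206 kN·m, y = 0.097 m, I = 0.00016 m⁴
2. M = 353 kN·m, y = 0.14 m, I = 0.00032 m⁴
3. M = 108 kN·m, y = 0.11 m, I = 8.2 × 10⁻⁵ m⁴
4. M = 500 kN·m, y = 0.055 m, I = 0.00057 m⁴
Model: a beam in bending (y = distance from the neutral axis to the outermost fibre), so sigma = (M·y) / I (SI units).
  Case 1: sigma = (206000 × 0.097) / 0.00016 = 1.249 × 10⁸ Pa = 124.9 MPa
  Case 2: sigma = (353000 × 0.14) / 0.00032 = 1.544 × 10⁸ Pa = 154.4 MPa
  Case 3: sigma = (108000 × 0.11) / (8.2 × 10⁻⁵) = 1.449 × 10⁸ Pa = 144.9 MPa
  Case 4: sigma = (500000 × 0.055) / 0.00057 = 4.825 × 10⁷ Pa = 48.25 MPa
Ordering: 154.4 MPa (case 2) > 144.9 MPa (case 3) > 124.9 MPa (case 1) > 48.25 MPa (case 4)
Final answer: 2, 3, 1, 4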